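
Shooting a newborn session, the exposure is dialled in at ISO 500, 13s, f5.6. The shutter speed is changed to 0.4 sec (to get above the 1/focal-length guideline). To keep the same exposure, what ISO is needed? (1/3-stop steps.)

ISO 16000

Shutter speed: 13 → 10 → 8 → 6 → 5 → 4 → 3.2 → 2.5 → 2 → 1.6 → 1.3 → 1 → 0.8 → 0.6 → 0.5 → 0.4 — 5 stops shorter (darker).
Need 5 stops brighter from the ISO: 500 → 640 → 800 → 1000 → 1250 → 1600 → 2000 → 2500 → 3200 → 4000 → 5000 → 6400 → 8000 → 10000 → 12800 → 16000.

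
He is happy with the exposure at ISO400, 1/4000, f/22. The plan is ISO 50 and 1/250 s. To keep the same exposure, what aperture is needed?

f/32

ISO: 400 → 200 → 100 → 50 — 3 stops lower (darker).
Shutter speed: 1/4000 → 1/2000 → 1/1000 → 1/500 → 1/250 — 4 stops slower (brighter).
Net change so far: 1 stop brighter. Offset with the aperture: f/22 → f/32.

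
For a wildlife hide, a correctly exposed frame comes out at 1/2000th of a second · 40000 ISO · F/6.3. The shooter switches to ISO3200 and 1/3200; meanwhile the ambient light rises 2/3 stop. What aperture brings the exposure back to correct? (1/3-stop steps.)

f/1.8

Scene light: 2/3 stop brighter.
ISO: 40000 → 32000 → 25600 → 20000 → 16000 → 12800 → 10000 → 8000 → 6400 → 5000 → 4000 → 3200 — 3 2/3 stops dropped (darker).
Shutter speed: 1/2000 → 1/2500 → 1/3200 — 2/3 stop shorter (darker).
Net so far: 3 2/3 stops darker. Aperture: f/6.3 → f/5.6 → f/5 → f/4.5 → f/4 → f/3.5 → f/3.2 → f/2.8 → f/2.5 → f/2.2 → f/2 → f/1.8.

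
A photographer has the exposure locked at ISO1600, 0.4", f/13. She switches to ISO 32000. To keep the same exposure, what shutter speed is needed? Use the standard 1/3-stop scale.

ISO: 1600 → 2000 → 2500 → 3200 → 4000 → 5000 → 6400 → 8000 → 10000 → 12800 → 16000 → 20000 → 25600 → 32000 — 4 1/3 stops raised (brighter).
Need 4 1/3 stops darker from the shutter speed: 0.4 → 0.3 → 1/4 → 1/5 → 1/6 → 1/8 → 1/10 → 1/13 → 1/15 → 1/20 → 1/25 → 1/30 → 1/40 → 1/50.

1/50s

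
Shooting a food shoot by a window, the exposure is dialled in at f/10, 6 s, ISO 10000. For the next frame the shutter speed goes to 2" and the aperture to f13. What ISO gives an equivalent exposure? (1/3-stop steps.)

Shutter speed: 6 → 5 → 4 → 3.2 → 2.5 → 2 — 1 2/3 stops shorter (darker).
Aperture: f/10 → f/11 → f/13 — 2/3 stop smaller aperture (darker).
Net change so far: 2 1/3 stops darker. Offset with the ISO: 10000 → 12800 → 16000 → 20000 → 25600 → 32000 → 40000 → 51200.

ISO 51200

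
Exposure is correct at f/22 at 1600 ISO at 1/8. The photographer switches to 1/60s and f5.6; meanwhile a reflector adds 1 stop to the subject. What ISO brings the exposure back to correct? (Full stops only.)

ISO 400

Scene light: 1 stop brighter.
Shutter speed: 1/8 → 1/15 → 1/30 → 1/60 — 3 stops shorter (darker).
Aperture: f/22 → f/16 → f/11 → f/8 → f/5.6 — 4 stops opened up (brighter).
Net so far: 2 stops brighter. ISO: 1600 → 800 → 400.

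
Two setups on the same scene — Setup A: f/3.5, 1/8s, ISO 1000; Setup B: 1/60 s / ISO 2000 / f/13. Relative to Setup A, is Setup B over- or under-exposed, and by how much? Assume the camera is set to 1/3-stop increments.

Aperture: f/3.5 → f/4 → f/4.5 → f/5 → f/5.6 → f/6.3 → f/7.1 → f/8 → f/9 → f/10 → f/11 → f/13 — 3 2/3 stops narrower (darker).
Shutter speed: 1/8 → 1/10 → 1/13 → 1/15 → 1/20 → 1/25 → 1/30 → 1/40 → 1/50 → 1/60 — 3 stops faster (darker).
ISO: 1000 → 1250 → 1600 → 2000 — 1 stop higher (brighter).
Net: −3 2/3 −3 +1 = −5 2/3 stops.

5 2/3 stops darker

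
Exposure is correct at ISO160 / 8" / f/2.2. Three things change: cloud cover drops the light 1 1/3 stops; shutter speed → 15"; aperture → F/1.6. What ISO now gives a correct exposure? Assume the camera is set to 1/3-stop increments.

Scene light: 1 1/3 stops darker.
Shutter speed: 8 → 10 → 13 → 15 — 1 stop longer (brighter).
Aperture: f/2.2 → f/2 → f/1.8 → f/1.6 — 1 stop opened up (brighter).
Net so far: 2/3 stop brighter. ISO: 160 → 125 → 100.

ISO 100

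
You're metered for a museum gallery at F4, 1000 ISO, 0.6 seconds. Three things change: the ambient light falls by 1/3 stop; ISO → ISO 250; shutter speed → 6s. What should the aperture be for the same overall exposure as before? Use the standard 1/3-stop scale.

f/5.6

Scene light: 1/3 stop darker.
ISO: 1000 → 800 → 640 → 500 → 400 → 320 → 250 — 2 stops lower (darker).
Shutter speed: 0.6 → 0.8 → 1 → 1.3 → 1.6 → 2 → 2.5 → 3.2 → 4 → 5 → 6 — 3 1/3 stops slower (brighter).
Net so far: 1 stop brighter. Aperture: f/4 → f/4.5 → f/5 → f/5.6.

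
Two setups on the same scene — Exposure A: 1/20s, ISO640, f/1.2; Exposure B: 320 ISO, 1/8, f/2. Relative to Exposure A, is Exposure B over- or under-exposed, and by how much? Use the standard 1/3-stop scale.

1 stop darker

Aperture: f/1.2 → f/1.4 → f/1.6 → f/1.8 → f/2 — 1 1/3 stops stopped down (darker).
Shutter speed: 1/20 → 1/15 → 1/13 → 1/10 → 1/8 — 1 1/3 stops longer (brighter).
ISO: 640 → 500 → 400 → 320 — 1 stop lower (darker).
Net: −1 1/3 +1 1/3 −1 = −1 stop.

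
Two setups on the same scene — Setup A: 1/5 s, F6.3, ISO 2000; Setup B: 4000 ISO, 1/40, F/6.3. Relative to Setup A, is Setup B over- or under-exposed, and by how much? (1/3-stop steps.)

Aperture: unchanged.
Shutter speed: 1/5 → 1/6 → 1/8 → 1/10 → 1/13 → 1/15 → 1/20 → 1/25 → 1/30 → 1/40 — 3 stops shorter (darker).
ISO: 2000 → 2500 → 3200 → 4000 — 1 stop higher (brighter).
Net: −3 +1 = −2 stops.

2 stops darker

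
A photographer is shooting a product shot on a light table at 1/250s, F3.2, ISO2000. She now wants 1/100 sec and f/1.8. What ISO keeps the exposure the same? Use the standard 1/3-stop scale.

Shutter speed: 1/250 → 1/200 → 1/160 → 1/125 → 1/100 — 1 1/3 stops longer (brighter).
Aperture: f/3.2 → f/2.8 → f/2.5 → f/2.2 → f/2 → f/1.8 — 1 2/3 stops wider (brighter).
Net change so far: 3 stops brighter. Offset with the ISO: 2000 → 1600 → 1250 → 1000 → 800 → 640 → 500 → 400 → 320 → 250.

ISO 250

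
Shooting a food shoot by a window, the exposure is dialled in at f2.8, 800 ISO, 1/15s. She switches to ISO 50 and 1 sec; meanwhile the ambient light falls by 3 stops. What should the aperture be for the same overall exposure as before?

f/1.0

Scene light: 3 stops darker.
ISO: 800 → 400 → 200 → 100 → 50 — 4 stops dropped (darker).
Shutter speed: 1/15 → 1/8 → 1/4 → 1/2 → 1 — 4 stops longer (brighter).
Net so far: 3 stops darker. Aperture: f/2.8 → f/2 → f/1.4 → f/1.0.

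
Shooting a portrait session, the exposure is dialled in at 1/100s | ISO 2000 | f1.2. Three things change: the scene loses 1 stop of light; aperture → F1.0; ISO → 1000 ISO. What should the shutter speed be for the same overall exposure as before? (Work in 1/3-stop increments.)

Scene light: 1 stop darker.
Aperture: f/1.2 → f/1.1 → f/1.0 — 2/3 stop wider (brighter).
ISO: 2000 → 1600 → 1250 → 1000 — 1 stop lower (darker).
Net so far: 1 1/3 stops darker. Shutter speed: 1/100 → 1/80 → 1/60 → 1/50 → 1/40.

1/40s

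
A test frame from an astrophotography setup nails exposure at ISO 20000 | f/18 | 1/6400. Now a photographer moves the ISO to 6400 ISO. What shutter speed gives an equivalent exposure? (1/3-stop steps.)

1/2000s

ISO: 20000 → 16000 → 12800 → 10000 → 8000 → 6400 — 1 2/3 stops lower (darker).
Need 1 2/3 stops brighter from the shutter speed: 1/6400 → 1/5000 → 1/4000 → 1/3200 → 1/2500 → 1/2000.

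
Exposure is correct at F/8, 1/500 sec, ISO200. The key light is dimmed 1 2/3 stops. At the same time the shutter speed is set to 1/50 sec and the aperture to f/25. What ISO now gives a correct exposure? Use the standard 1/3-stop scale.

ISO 640

Scene light: 1 2/3 stops darker.
Shutter speed: 1/500 → 1/400 → 1/320 → 1/250 → 1/200 → 1/160 → 1/125 → 1/100 → 1/80 → 1/60 → 1/50 — 3 1/3 stops slower (brighter).
Aperture: f/8 → f/9 → f/10 → f/11 → f/13 → f/14 → f/16 → f/18 → f/20 → f/22 → f/25 — 3 1/3 stops smaller aperture (darker).
Net so far: 1 2/3 stops darker. ISO: 200 → 250 → 320 → 400 → 500 → 640.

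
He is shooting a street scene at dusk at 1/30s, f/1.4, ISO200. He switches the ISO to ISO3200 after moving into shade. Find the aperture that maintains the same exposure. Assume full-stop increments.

f/5.6

ISO: 200 → 400 → 800 → 1600 → 3200 — 4 stops higher (brighter).
Need 4 stops darker from the aperture: f/1.4 → f/2 → f/2.8 → f/4 → f/5.6.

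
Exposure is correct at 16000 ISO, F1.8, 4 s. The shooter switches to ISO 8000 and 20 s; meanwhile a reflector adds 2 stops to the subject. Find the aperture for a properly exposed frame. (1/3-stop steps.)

Scene light: 2 stops brighter.
ISO: 16000 → 12800 → 10000 → 8000 — 1 stop lower (darker).
Shutter speed: 4 → 5 → 6 → 8 → 10 → 13 → 15 → 20 — 2 1/3 stops longer (brighter).
Net so far: 3 1/3 stops brighter. Aperture: f/1.8 → f/2 → f/2.2 → f/2.5 → f/2.8 → f/3.2 → f/3.5 → f/4 → f/4.5 → f/5 → f/5.6.

f/5.6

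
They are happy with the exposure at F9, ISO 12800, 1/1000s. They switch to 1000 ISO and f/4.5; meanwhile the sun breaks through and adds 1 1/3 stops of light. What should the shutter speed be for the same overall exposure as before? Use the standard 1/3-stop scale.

1/800s

Scene light: 1 1/3 stops brighter.
ISO: 12800 → 10000 → 8000 → 6400 → 5000 → 4000 → 3200 → 2500 → 2000 → 1600 → 1250 → 1000 — 3 2/3 stops lower (darker).
Aperture: f/9 → f/8 → f/7.1 → f/6.3 → f/5.6 → f/5 → f/4.5 — 2 stops wider (brighter).
Net so far: 1/3 stop darker. Shutter speed: 1/1000 → 1/800.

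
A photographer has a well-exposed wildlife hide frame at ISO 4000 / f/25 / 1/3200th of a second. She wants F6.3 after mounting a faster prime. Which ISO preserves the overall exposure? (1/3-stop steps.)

ISO 250

Aperture: f/25 → f/22 → f/20 → f/18 → f/16 → f/14 → f/13 → f/11 → f/10 → f/9 → f/8 → f/7.1 → f/6.3 — 4 stops larger aperture (brighter).
Need 4 stops darker from the ISO: 4000 → 3200 → 2500 → 2000 → 1600 → 1250 → 1000 → 800 → 640 → 500 → 400 → 320 → 250.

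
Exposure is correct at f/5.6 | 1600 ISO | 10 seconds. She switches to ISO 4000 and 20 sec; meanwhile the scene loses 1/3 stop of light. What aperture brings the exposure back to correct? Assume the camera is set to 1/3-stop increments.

Scene light: 1/3 stop darker.
ISO: 1600 → 2000 → 2500 → 3200 → 4000 — 1 1/3 stops raised (brighter).
Shutter speed: 10 → 13 → 15 → 20 — 1 stop slower (brighter).
Net so far: 2 stops brighter. Aperture: f/5.6 → f/6.3 → f/7.1 → f/8 → f/9 → f/10 → f/11.

f/11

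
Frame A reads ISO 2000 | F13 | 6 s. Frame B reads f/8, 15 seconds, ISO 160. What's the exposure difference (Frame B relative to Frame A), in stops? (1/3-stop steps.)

Aperture: f/13 → f/11 → f/10 → f/9 → f/8 — 1 1/3 stops opened up (brighter).
Shutter speed: 6 → 8 → 10 → 13 → 15 — 1 1/3 stops longer (brighter).
ISO: 2000 → 1600 → 1250 → 1000 → 800 → 640 → 500 → 400 → 320 → 250 → 200 → 160 — 3 2/3 stops dropped (darker).
Net: +1 1/3 +1 1/3 −3 2/3 = −1 stop.

1 stop darker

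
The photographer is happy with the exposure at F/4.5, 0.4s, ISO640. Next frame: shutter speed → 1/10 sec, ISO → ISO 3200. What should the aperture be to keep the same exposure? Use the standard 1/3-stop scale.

Shutter speed: 0.4 → 0.3 → 1/4 → 1/5 → 1/6 → 1/8 → 1/10 — 2 stops faster (darker).
ISO: 640 → 800 → 1000 → 1250 → 1600 → 2000 → 2500 → 3200 — 2 1/3 stops higher (brighter).
Net change so far: 1/3 stop brighter. Offset with the aperture: f/4.5 → f/5.

f/5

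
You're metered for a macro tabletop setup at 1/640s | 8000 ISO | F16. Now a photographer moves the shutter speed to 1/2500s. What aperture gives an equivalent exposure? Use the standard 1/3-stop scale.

Shutter speed: 1/640 → 1/800 → 1/1000 → 1/1250 → 1/1600 → 1/2000 → 1/2500 — 2 stops shorter (darker).
Need 2 stops brighter from the aperture: f/16 → f/14 → f/13 → f/11 → f/10 → f/9 → f/8.

f/8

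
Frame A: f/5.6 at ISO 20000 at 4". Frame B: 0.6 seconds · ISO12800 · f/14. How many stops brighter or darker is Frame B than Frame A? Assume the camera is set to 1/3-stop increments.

Aperture: f/5.6 → f/6.3 → f/7.1 → f/8 → f/9 → f/10 → f/11 → f/13 → f/14 — 2 2/3 stops stopped down (darker).
Shutter speed: 4 → 3.2 → 2.5 → 2 → 1.6 → 1.3 → 1 → 0.8 → 0.6 — 2 2/3 stops faster (darker).
ISO: 20000 → 16000 → 12800 — 2/3 stop dropped (darker).
Net: −2 2/3 −2 2/3 −2/3 = −6 stops.

6 stops darker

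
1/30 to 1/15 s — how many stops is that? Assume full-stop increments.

1 stop

1/30 → 1/15 — count the steps: 1 stop.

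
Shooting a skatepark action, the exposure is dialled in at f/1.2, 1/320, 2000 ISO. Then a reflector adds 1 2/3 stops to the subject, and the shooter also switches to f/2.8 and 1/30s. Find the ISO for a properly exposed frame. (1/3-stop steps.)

ISO 320

Scene light: 1 2/3 stops brighter.
Aperture: f/1.2 → f/1.4 → f/1.6 → f/1.8 → f/2 → f/2.2 → f/2.5 → f/2.8 — 2 1/3 stops smaller aperture (darker).
Shutter speed: 1/320 → 1/250 → 1/200 → 1/160 → 1/125 → 1/100 → 1/80 → 1/60 → 1/50 → 1/40 → 1/30 — 3 1/3 stops slower (brighter).
Net so far: 2 2/3 stops brighter. ISO: 2000 → 1600 → 1250 → 1000 → 800 → 640 → 500 → 400 → 320.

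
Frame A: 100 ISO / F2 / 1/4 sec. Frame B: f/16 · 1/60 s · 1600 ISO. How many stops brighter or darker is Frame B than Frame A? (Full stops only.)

Aperture: f/2 → f/2.8 → f/4 → f/5.6 → f/8 → f/11 → f/16 — 6 stops smaller aperture (darker).
Shutter speed: 1/4 → 1/8 → 1/15 → 1/30 → 1/60 — 4 stops shorter (darker).
ISO: 100 → 200 → 400 → 800 → 1600 — 4 stops raised (brighter).
Net: −6 −4 +4 = −6 stops.

6 stops darker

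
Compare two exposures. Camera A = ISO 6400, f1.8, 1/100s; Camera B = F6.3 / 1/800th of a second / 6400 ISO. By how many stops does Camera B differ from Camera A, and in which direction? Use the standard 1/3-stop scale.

6 2/3 stops darker

Aperture: f/1.8 → f/2 → f/2.2 → f/2.5 → f/2.8 → f/3.2 → f/3.5 → f/4 → f/4.5 → f/5 → f/5.6 → f/6.3 — 3 2/3 stops stopped down (darker).
Shutter speed: 1/100 → 1/125 → 1/160 → 1/200 → 1/250 → 1/320 → 1/400 → 1/500 → 1/640 → 1/800 — 3 stops shorter (darker).
ISO: unchanged.
Net: −3 2/3 −3 = −6 2/3 stops.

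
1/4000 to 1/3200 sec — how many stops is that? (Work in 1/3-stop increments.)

1/3 stop

1/4000 → 1/3200 — count the steps: 1 third-stops = 1/3 stop.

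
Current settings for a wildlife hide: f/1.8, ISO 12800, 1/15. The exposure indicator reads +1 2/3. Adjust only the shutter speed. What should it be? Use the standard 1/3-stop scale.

1/50s

Overexposed by 1 2/3 stops → need 1 2/3 stops darker.
Shutter speed: 1/15 → 1/20 → 1/25 → 1/30 → 1/40 → 1/50.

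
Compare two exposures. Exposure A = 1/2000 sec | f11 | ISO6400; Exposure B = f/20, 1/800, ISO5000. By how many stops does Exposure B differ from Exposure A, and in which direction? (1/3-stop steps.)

Aperture: f/11 → f/13 → f/14 → f/16 → f/18 → f/20 — 1 2/3 stops smaller aperture (darker).
Shutter speed: 1/2000 → 1/1600 → 1/1250 → 1/1000 → 1/800 — 1 1/3 stops longer (brighter).
ISO: 6400 → 5000 — 1/3 stop lower (darker).
Net: −1 2/3 +1 1/3 −1/3 = −2/3 stops.

2/3 stop darker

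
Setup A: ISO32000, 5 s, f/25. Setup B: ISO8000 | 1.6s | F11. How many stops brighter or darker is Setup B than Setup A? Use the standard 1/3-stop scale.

Aperture: f/25 → f/22 → f/20 → f/18 → f/16 → f/14 → f/13 → f/11 — 2 1/3 stops opened up (brighter).
Shutter speed: 5 → 4 → 3.2 → 2.5 → 2 → 1.6 — 1 2/3 stops faster (darker).
ISO: 32000 → 25600 → 20000 → 16000 → 12800 → 10000 → 8000 — 2 stops dropped (darker).
Net: +2 1/3 −1 2/3 −2 = −1 1/3 stops.

1 1/3 stops darker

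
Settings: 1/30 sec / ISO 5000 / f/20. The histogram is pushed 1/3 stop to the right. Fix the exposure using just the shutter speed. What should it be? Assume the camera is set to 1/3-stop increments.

Overexposed by 1/3 stop → need 1/3 stop darker.
Shutter speed: 1/30 → 1/40.

1/40s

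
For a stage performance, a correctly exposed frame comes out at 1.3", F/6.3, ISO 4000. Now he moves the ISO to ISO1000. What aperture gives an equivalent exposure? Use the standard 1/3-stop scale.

f/3.2

ISO: 4000 → 3200 → 2500 → 2000 → 1600 → 1250 → 1000 — 2 stops dropped (darker).
Need 2 stops brighter from the aperture: f/6.3 → f/5.6 → f/5 → f/4.5 → f/4 → f/3.5 → f/3.2.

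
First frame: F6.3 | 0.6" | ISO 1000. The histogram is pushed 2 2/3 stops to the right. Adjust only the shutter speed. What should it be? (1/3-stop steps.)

1/10s

Overexposed by 2 2/3 stops → need 2 2/3 stops darker.
Shutter speed: 0.6 → 0.5 → 0.4 → 0.3 → 1/4 → 1/5 → 1/6 → 1/8 → 1/10.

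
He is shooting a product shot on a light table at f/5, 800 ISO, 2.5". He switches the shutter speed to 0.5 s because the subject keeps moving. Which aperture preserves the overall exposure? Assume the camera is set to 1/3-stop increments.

f/2.2

Shutter speed: 2.5 → 2 → 1.6 → 1.3 → 1 → 0.8 → 0.6 → 0.5 — 2 1/3 stops faster (darker).
Need 2 1/3 stops brighter from the aperture: f/5 → f/4.5 → f/4 → f/3.5 → f/3.2 → f/2.8 → f/2.5 → f/2.2.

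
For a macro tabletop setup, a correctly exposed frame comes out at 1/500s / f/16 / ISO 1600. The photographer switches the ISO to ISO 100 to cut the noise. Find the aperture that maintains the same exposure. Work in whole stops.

f/4

ISO: 1600 → 800 → 400 → 200 → 100 — 4 stops dropped (darker).
Need 4 stops brighter from the aperture: f/16 → f/11 → f/8 → f/5.6 → f/4.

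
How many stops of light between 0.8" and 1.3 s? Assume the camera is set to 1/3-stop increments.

0.8 → 1 → 1.3 — count the steps: 2 third-stops = 2/3 stop.

2/3 stop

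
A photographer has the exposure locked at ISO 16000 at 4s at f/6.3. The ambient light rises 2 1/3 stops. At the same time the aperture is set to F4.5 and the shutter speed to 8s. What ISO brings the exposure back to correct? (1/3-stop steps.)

ISO 800

Scene light: 2 1/3 stops brighter.
Aperture: f/6.3 → f/5.6 → f/5 → f/4.5 — 1 stop wider (brighter).
Shutter speed: 4 → 5 → 6 → 8 — 1 stop longer (brighter).
Net so far: 4 1/3 stops brighter. ISO: 16000 → 12800 → 10000 → 8000 → 6400 → 5000 → 4000 → 3200 → 2500 → 2000 → 1600 → 1250 → 1000 → 800.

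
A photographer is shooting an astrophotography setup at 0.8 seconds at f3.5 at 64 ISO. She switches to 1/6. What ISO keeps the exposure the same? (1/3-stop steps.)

Shutter speed: 0.8 → 0.6 → 0.5 → 0.4 → 0.3 → 1/4 → 1/5 → 1/6 — 2 1/3 stops shorter (darker).
Need 2 1/3 stops brighter from the ISO: 64 → 80 → 100 → 125 → 160 → 200 → 250 → 320.

ISO 320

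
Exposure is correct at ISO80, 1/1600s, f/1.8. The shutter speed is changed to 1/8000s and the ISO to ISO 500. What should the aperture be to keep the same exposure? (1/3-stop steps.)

Shutter speed: 1/1600 → 1/2000 → 1/2500 → 1/3200 → 1/4000 → 1/5000 → 1/6400 → 1/8000 — 2 1/3 stops faster (darker).
ISO: 80 → 100 → 125 → 160 → 200 → 250 → 320 → 400 → 500 — 2 2/3 stops higher (brighter).
Net change so far: 1/3 stop brighter. Offset with the aperture: f/1.8 → f/2.

f/2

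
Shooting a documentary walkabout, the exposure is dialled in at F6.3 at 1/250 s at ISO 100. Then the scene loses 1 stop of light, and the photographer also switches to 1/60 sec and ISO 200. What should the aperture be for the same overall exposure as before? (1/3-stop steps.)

Scene light: 1 stop darker.
Shutter speed: 1/250 → 1/200 → 1/160 → 1/125 → 1/100 → 1/80 → 1/60 — 2 stops slower (brighter).
ISO: 100 → 125 → 160 → 200 — 1 stop higher (brighter).
Net so far: 2 stops brighter. Aperture: f/6.3 → f/7.1 → f/8 → f/9 → f/10 → f/11 → f/13.

f/13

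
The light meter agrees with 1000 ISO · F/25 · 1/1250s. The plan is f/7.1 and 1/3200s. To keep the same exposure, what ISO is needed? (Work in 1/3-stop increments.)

ISO 200

Aperture: f/25 → f/22 → f/20 → f/18 → f/16 → f/14 → f/13 → f/11 → f/10 → f/9 → f/8 → f/7.1 — 3 2/3 stops opened up (brighter).
Shutter speed: 1/1250 → 1/1600 → 1/2000 → 1/2500 → 1/3200 — 1 1/3 stops faster (darker).
Net change so far: 2 1/3 stops brighter. Offset with the ISO: 1000 → 800 → 640 → 500 → 400 → 320 → 250 → 200.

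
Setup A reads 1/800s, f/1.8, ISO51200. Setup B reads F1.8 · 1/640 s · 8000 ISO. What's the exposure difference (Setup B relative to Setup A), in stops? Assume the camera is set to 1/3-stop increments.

Aperture: unchanged.
Shutter speed: 1/800 → 1/640 — 1/3 stop slower (brighter).
ISO: 51200 → 40000 → 32000 → 25600 → 20000 → 16000 → 12800 → 10000 → 8000 — 2 2/3 stops dropped (darker).
Net: +1/3 −2 2/3 = −2 1/3 stops.

2 1/3 stops darker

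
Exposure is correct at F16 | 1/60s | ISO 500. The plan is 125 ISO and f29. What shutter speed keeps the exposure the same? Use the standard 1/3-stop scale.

1/5s

ISO: 500 → 400 → 320 → 250 → 200 → 160 → 125 — 2 stops dropped (darker).
Aperture: f/16 → f/18 → f/20 → f/22 → f/25 → f/29 — 1 2/3 stops smaller aperture (darker).
Net change so far: 3 2/3 stops darker. Offset with the shutter speed: 1/60 → 1/50 → 1/40 → 1/30 → 1/25 → 1/20 → 1/15 → 1/13 → 1/10 → 1/8 → 1/6 → 1/5.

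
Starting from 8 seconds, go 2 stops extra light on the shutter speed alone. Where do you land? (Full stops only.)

30 s

Shutter speed: 8 → 15 → 30 — 2 stops slower (brighter).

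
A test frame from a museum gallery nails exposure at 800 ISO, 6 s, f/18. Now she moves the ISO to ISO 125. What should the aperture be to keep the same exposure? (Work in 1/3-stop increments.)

f/7.1

ISO: 800 → 640 → 500 → 400 → 320 → 250 → 200 → 160 → 125 — 2 2/3 stops lower (darker).
Need 2 2/3 stops brighter from the aperture: f/18 → f/16 → f/14 → f/13 → f/11 → f/10 → f/9 → f/8 → f/7.1.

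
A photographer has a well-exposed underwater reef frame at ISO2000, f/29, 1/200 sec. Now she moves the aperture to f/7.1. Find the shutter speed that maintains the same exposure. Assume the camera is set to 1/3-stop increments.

Aperture: f/29 → f/25 → f/22 → f/20 → f/18 → f/16 → f/14 → f/13 → f/11 → f/10 → f/9 → f/8 → f/7.1 — 4 stops opened up (brighter).
Need 4 stops darker from the shutter speed: 1/200 → 1/250 → 1/320 → 1/400 → 1/500 → 1/640 → 1/800 → 1/1000 → 1/1250 → 1/1600 → 1/2000 → 1/2500 → 1/3200.

1/3200s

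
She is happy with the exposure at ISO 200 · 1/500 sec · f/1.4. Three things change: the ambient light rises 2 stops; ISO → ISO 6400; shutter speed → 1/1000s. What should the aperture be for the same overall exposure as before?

f/11

Scene light: 2 stops brighter.
ISO: 200 → 400 → 800 → 1600 → 3200 → 6400 — 5 stops higher (brighter).
Shutter speed: 1/500 → 1/1000 — 1 stop shorter (darker).
Net so far: 6 stops brighter. Aperture: f/1.4 → f/2 → f/2.8 → f/4 → f/5.6 → f/8 → f/11.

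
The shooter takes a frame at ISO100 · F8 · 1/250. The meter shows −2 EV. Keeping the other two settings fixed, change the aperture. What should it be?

Underexposed by 2 stops → need 2 stops brighter.
Aperture: f/8 → f/5.6 → f/4.

f/4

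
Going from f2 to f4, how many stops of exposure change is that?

f/2 → f/2.8 → f/4 — count the steps: 2 stops.

2 stops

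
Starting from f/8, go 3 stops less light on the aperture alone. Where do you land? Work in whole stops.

Aperture: f/8 → f/11 → f/16 → f/22 — 3 stops smaller aperture (darker).

f/22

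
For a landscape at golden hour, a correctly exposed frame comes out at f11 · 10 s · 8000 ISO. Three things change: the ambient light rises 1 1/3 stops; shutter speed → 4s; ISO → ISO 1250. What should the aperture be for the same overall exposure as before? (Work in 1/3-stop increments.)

Scene light: 1 1/3 stops brighter.
Shutter speed: 10 → 8 → 6 → 5 → 4 — 1 1/3 stops shorter (darker).
ISO: 8000 → 6400 → 5000 → 4000 → 3200 → 2500 → 2000 → 1600 → 1250 — 2 2/3 stops dropped (darker).
Net so far: 2 2/3 stops darker. Aperture: f/11 → f/10 → f/9 → f/8 → f/7.1 → f/6.3 → f/5.6 → f/5 → f/4.5.

f/4.5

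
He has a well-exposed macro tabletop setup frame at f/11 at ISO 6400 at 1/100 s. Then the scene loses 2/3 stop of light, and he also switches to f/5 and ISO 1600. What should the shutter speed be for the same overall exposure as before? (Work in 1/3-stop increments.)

1/80s

Scene light: 2/3 stop darker.
Aperture: f/11 → f/10 → f/9 → f/8 → f/7.1 → f/6.3 → f/5.6 → f/5 — 2 1/3 stops wider (brighter).
ISO: 6400 → 5000 → 4000 → 3200 → 2500 → 2000 → 1600 — 2 stops lower (darker).
Net so far: 1/3 stop darker. Shutter speed: 1/100 → 1/80.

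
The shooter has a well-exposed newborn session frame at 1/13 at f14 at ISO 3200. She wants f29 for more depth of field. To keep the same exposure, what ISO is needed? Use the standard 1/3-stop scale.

ISO 12800

Aperture: f/14 → f/16 → f/18 → f/20 → f/22 → f/25 → f/29 — 2 stops stopped down (darker).
Need 2 stops brighter from the ISO: 3200 → 4000 → 5000 → 6400 → 8000 → 10000 → 12800.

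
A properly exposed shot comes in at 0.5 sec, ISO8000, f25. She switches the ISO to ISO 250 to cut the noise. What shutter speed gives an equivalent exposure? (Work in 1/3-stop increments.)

ISO: 8000 → 6400 → 5000 → 4000 → 3200 → 2500 → 2000 → 1600 → 1250 → 1000 → 800 → 640 → 500 → 400 → 320 → 250 — 5 stops lower (darker).
Need 5 stops brighter from the shutter speed: 0.5 → 0.6 → 0.8 → 1 → 1.3 → 1.6 → 2 → 2.5 → 3.2 → 4 → 5 → 6 → 8 → 10 → 13 → 15.

15 s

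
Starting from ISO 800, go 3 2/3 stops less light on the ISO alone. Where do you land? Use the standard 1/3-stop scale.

ISO 64

ISO: 800 → 640 → 500 → 400 → 320 → 250 → 200 → 160 → 125 → 100 → 80 → 64 — 3 2/3 stops dropped (darker).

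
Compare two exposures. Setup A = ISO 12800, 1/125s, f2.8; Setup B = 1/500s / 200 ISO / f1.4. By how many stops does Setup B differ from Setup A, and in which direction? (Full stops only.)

6 stops darker

Aperture: f/2.8 → f/2 → f/1.4 — 2 stops opened up (brighter).
Shutter speed: 1/125 → 1/250 → 1/500 — 2 stops shorter (darker).
ISO: 12800 → 6400 → 3200 → 1600 → 800 → 400 → 200 — 6 stops dropped (darker).
Net: +2 −2 −6 = −6 stops.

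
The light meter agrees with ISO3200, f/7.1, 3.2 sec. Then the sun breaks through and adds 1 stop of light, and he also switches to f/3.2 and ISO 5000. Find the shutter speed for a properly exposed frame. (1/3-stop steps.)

Scene light: 1 stop brighter.
Aperture: f/7.1 → f/6.3 → f/5.6 → f/5 → f/4.5 → f/4 → f/3.5 → f/3.2 — 2 1/3 stops wider (brighter).
ISO: 3200 → 4000 → 5000 — 2/3 stop higher (brighter).
Net so far: 4 stops brighter. Shutter speed: 3.2 → 2.5 → 2 → 1.6 → 1.3 → 1 → 0.8 → 0.6 → 0.5 → 0.4 → 0.3 → 1/4 → 1/5.

1/5s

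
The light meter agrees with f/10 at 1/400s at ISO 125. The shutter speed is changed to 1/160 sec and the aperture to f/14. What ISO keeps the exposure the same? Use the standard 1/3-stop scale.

Shutter speed: 1/400 → 1/320 → 1/250 → 1/200 → 1/160 — 1 1/3 stops longer (brighter).
Aperture: f/10 → f/11 → f/13 → f/14 — 1 stop smaller aperture (darker).
Net change so far: 1/3 stop brighter. Offset with the ISO: 125 → 100.

ISO 100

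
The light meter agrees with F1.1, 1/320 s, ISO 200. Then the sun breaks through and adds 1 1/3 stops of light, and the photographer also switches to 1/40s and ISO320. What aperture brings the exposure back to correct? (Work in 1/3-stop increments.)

Scene light: 1 1/3 stops brighter.
Shutter speed: 1/320 → 1/250 → 1/200 → 1/160 → 1/125 → 1/100 → 1/80 → 1/60 → 1/50 → 1/40 — 3 stops slower (brighter).
ISO: 200 → 250 → 320 — 2/3 stop raised (brighter).
Net so far: 5 stops brighter. Aperture: f/1.1 → f/1.2 → f/1.4 → f/1.6 → f/1.8 → f/2 → f/2.2 → f/2.5 → f/2.8 → f/3.2 → f/3.5 → f/4 → f/4.5 → f/5 → f/5.6 → f/6.3.

f/6.3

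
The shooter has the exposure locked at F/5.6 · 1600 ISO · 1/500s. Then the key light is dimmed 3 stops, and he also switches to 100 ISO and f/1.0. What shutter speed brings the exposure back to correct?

1/125s

Scene light: 3 stops darker.
ISO: 1600 → 800 → 400 → 200 → 100 — 4 stops lower (darker).
Aperture: f/5.6 → f/4 → f/2.8 → f/2 → f/1.4 → f/1.0 — 5 stops larger aperture (brighter).
Net so far: 2 stops darker. Shutter speed: 1/500 → 1/250 → 1/125.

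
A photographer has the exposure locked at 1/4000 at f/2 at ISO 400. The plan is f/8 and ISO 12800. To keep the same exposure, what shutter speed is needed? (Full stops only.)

Aperture: f/2 → f/2.8 → f/4 → f/5.6 → f/8 — 4 stops stopped down (darker).
ISO: 400 → 800 → 1600 → 3200 → 6400 → 12800 — 5 stops higher (brighter).
Net change so far: 1 stop brighter. Offset with the shutter speed: 1/4000 → 1/8000.

1/8000s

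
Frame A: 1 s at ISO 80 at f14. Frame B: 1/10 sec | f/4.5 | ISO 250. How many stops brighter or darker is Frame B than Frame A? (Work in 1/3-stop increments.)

1 2/3 stops brighter

Aperture: f/14 → f/13 → f/11 → f/10 → f/9 → f/8 → f/7.1 → f/6.3 → f/5.6 → f/5 → f/4.5 — 3 1/3 stops wider (brighter).
Shutter speed: 1 → 0.8 → 0.6 → 0.5 → 0.4 → 0.3 → 1/4 → 1/5 → 1/6 → 1/8 → 1/10 — 3 1/3 stops shorter (darker).
ISO: 80 → 100 → 125 → 160 → 200 → 250 — 1 2/3 stops higher (brighter).
Net: +3 1/3 −3 1/3 +1 2/3 = +1 2/3 stops.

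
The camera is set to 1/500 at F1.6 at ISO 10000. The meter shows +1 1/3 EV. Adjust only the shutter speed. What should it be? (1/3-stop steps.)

1/1250s

Overexposed by 1 1/3 stops → need 1 1/3 stops darker.
Shutter speed: 1/500 → 1/640 → 1/800 → 1/1000 → 1/1250.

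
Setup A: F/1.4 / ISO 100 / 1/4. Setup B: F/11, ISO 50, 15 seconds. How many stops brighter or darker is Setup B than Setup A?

Aperture: f/1.4 → f/2 → f/2.8 → f/4 → f/5.6 → f/8 → f/11 — 6 stops smaller aperture (darker).
Shutter speed: 1/4 → 1/2 → 1 → 2 → 4 → 8 → 15 — 6 stops slower (brighter).
ISO: 100 → 50 — 1 stop lower (darker).
Net: −6 +6 −1 = −1 stop.

1 stop darker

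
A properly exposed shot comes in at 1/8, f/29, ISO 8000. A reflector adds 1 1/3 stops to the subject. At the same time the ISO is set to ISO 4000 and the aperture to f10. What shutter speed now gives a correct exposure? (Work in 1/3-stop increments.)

Scene light: 1 1/3 stops brighter.
ISO: 8000 → 6400 → 5000 → 4000 — 1 stop dropped (darker).
Aperture: f/29 → f/25 → f/22 → f/20 → f/18 → f/16 → f/14 → f/13 → f/11 → f/10 — 3 stops wider (brighter).
Net so far: 3 1/3 stops brighter. Shutter speed: 1/8 → 1/10 → 1/13 → 1/15 → 1/20 → 1/25 → 1/30 → 1/40 → 1/50 → 1/60 → 1/80.

1/80s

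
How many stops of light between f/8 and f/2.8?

f/8 → f/5.6 → f/4 → f/2.8 — count the steps: 3 stops.

3 stops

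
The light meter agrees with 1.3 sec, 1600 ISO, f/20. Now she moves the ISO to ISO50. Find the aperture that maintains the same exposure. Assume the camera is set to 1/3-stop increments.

f/3.5

ISO: 1600 → 1250 → 1000 → 800 → 640 → 500 → 400 → 320 → 250 → 200 → 160 → 125 → 100 → 80 → 64 → 50 — 5 stops lower (darker).
Need 5 stops brighter from the aperture: f/20 → f/18 → f/16 → f/14 → f/13 → f/11 → f/10 → f/9 → f/8 → f/7.1 → f/6.3 → f/5.6 → f/5 → f/4.5 → f/4 → f/3.5.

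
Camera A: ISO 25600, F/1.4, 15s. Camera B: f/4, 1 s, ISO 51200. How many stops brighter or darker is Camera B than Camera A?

Aperture: f/1.4 → f/2 → f/2.8 → f/4 — 3 stops narrower (darker).
Shutter speed: 15 → 8 → 4 → 2 → 1 — 4 stops shorter (darker).
ISO: 25600 → 51200 — 1 stop higher (brighter).
Net: −3 −4 +1 = −6 stops.

6 stops darker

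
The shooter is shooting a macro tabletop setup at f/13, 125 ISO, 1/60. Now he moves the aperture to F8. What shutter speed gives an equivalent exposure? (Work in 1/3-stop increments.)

1/160s

Aperture: f/13 → f/11 → f/10 → f/9 → f/8 — 1 1/3 stops larger aperture (brighter).
Need 1 1/3 stops darker from the shutter speed: 1/60 → 1/80 → 1/100 → 1/125 → 1/160.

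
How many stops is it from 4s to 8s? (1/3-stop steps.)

4 → 5 → 6 → 8 — count the steps: 3 third-stops = 1 stop.

1 stop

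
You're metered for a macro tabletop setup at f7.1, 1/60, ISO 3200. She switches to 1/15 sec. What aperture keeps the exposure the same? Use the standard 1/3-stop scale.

f/14

Shutter speed: 1/60 → 1/50 → 1/40 → 1/30 → 1/25 → 1/20 → 1/15 — 2 stops slower (brighter).
Need 2 stops darker from the aperture: f/7.1 → f/8 → f/9 → f/10 → f/11 → f/13 → f/14.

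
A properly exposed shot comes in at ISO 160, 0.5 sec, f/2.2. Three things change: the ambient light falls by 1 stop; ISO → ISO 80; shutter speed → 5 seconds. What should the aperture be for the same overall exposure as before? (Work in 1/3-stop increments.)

f/3.5

Scene light: 1 stop darker.
ISO: 160 → 125 → 100 → 80 — 1 stop lower (darker).
Shutter speed: 0.5 → 0.6 → 0.8 → 1 → 1.3 → 1.6 → 2 → 2.5 → 3.2 → 4 → 5 — 3 1/3 stops slower (brighter).
Net so far: 1 1/3 stops brighter. Aperture: f/2.2 → f/2.5 → f/2.8 → f/3.2 → f/3.5.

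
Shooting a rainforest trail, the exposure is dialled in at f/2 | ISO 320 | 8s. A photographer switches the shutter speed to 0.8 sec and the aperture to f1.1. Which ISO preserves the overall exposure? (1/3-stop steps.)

Shutter speed: 8 → 6 → 5 → 4 → 3.2 → 2.5 → 2 → 1.6 → 1.3 → 1 → 0.8 — 3 1/3 stops faster (darker).
Aperture: f/2 → f/1.8 → f/1.6 → f/1.4 → f/1.2 → f/1.1 — 1 2/3 stops opened up (brighter).
Net change so far: 1 2/3 stops darker. Offset with the ISO: 320 → 400 → 500 → 640 → 800 → 1000.

ISO 1000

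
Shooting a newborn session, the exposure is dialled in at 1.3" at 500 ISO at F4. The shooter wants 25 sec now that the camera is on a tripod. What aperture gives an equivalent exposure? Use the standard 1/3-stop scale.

f/18

Shutter speed: 1.3 → 1.6 → 2 → 2.5 → 3.2 → 4 → 5 → 6 → 8 → 10 → 13 → 15 → 20 → 25 — 4 1/3 stops slower (brighter).
Need 4 1/3 stops darker from the aperture: f/4 → f/4.5 → f/5 → f/5.6 → f/6.3 → f/7.1 → f/8 → f/9 → f/10 → f/11 → f/13 → f/14 → f/16 → f/18.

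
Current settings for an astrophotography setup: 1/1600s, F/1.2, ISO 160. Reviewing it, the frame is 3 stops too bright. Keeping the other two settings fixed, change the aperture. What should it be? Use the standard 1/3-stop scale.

Overexposed by 3 stops → need 3 stops darker.
Aperture: f/1.2 → f/1.4 → f/1.6 → f/1.8 → f/2 → f/2.2 → f/2.5 → f/2.8 → f/3.2 → f/3.5.

f/3.5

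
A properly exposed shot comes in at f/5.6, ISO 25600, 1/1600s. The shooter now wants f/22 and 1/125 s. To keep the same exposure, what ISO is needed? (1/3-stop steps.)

Aperture: f/5.6 → f/6.3 → f/7.1 → f/8 → f/9 → f/10 → f/11 → f/13 → f/14 → f/16 → f/18 → f/20 → f/22 — 4 stops stopped down (darker).
Shutter speed: 1/1600 → 1/1250 → 1/1000 → 1/800 → 1/640 → 1/500 → 1/400 → 1/320 → 1/250 → 1/200 → 1/160 → 1/125 — 3 2/3 stops longer (brighter).
Net change so far: 1/3 stop darker. Offset with the ISO: 25600 → 32000.

ISO 32000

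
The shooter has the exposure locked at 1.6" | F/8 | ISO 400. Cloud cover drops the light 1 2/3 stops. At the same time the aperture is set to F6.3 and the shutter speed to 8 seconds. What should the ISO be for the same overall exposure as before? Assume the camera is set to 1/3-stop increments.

Scene light: 1 2/3 stops darker.
Aperture: f/8 → f/7.1 → f/6.3 — 2/3 stop wider (brighter).
Shutter speed: 1.6 → 2 → 2.5 → 3.2 → 4 → 5 → 6 → 8 — 2 1/3 stops slower (brighter).
Net so far: 1 1/3 stops brighter. ISO: 400 → 320 → 250 → 200 → 160.

ISO 160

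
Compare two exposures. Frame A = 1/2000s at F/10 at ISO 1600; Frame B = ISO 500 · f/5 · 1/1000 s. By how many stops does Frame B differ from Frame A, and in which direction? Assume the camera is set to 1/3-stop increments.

1 1/3 stops brighter

Aperture: f/10 → f/9 → f/8 → f/7.1 → f/6.3 → f/5.6 → f/5 — 2 stops wider (brighter).
Shutter speed: 1/2000 → 1/1600 → 1/1250 → 1/1000 — 1 stop slower (brighter).
ISO: 1600 → 1250 → 1000 → 800 → 640 → 500 — 1 2/3 stops lower (darker).
Net: +2 +1 −1 2/3 = +1 1/3 stops.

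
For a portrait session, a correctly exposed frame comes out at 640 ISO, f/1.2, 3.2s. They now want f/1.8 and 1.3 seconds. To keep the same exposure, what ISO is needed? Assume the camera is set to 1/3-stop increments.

ISO 3200

Aperture: f/1.2 → f/1.4 → f/1.6 → f/1.8 — 1 stop smaller aperture (darker).
Shutter speed: 3.2 → 2.5 → 2 → 1.6 → 1.3 — 1 1/3 stops shorter (darker).
Net change so far: 2 1/3 stops darker. Offset with the ISO: 640 → 800 → 1000 → 1250 → 1600 → 2000 → 2500 → 3200.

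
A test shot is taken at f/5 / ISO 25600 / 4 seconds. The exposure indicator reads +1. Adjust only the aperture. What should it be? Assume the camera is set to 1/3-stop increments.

Overexposed by 1 stop → need 1 stop darker.
Aperture: f/5 → f/5.6 → f/6.3 → f/7.1.

f/7.1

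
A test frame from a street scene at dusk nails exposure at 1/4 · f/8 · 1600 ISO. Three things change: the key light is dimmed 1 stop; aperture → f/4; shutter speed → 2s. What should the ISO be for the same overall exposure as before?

Scene light: 1 stop darker.
Aperture: f/8 → f/5.6 → f/4 — 2 stops opened up (brighter).
Shutter speed: 1/4 → 1/2 → 1 → 2 — 3 stops slower (brighter).
Net so far: 4 stops brighter. ISO: 1600 → 800 → 400 → 200 → 100.

ISO 100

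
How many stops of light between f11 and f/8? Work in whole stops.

1 stop

f/11 → f/8 — count the steps: 1 stop.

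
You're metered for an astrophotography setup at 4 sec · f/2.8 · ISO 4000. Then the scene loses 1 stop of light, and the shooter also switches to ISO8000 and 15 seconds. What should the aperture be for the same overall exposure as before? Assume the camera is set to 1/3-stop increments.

Scene light: 1 stop darker.
ISO: 4000 → 5000 → 6400 → 8000 — 1 stop higher (brighter).
Shutter speed: 4 → 5 → 6 → 8 → 10 → 13 → 15 — 2 stops longer (brighter).
Net so far: 2 stops brighter. Aperture: f/2.8 → f/3.2 → f/3.5 → f/4 → f/4.5 → f/5 → f/5.6.

f/5.6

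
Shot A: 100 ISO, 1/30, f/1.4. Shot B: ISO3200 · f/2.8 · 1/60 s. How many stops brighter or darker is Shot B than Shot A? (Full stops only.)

Aperture: f/1.4 → f/2 → f/2.8 — 2 stops narrower (darker).
Shutter speed: 1/30 → 1/60 — 1 stop faster (darker).
ISO: 100 → 200 → 400 → 800 → 1600 → 3200 — 5 stops raised (brighter).
Net: −2 −1 +5 = +2 stops.

2 stops brighter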